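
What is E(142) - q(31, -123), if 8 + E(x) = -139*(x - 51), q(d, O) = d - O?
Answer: -12811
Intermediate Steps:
E(x) = 7081 - 139*x (E(x) = -8 - 139*(x - 51) = -8 - 139*(-51 + x) = -8 + (7089 - 139*x) = 7081 - 139*x)
E(142) - q(31, -123) = (7081 - 139*142) - (31 - 1*(-123)) = (7081 - 19738) - (31 + 123) = -12657 - 1*154 = -12657 - 154 = -12811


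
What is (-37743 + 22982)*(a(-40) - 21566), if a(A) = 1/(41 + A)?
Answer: 318320965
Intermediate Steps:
(-37743 + 22982)*(a(-40) - 21566) = (-37743 + 22982)*(1/(41 - 40) - 21566) = -14761*(1/1 - 21566) = -14761*(1 - 21566) = -14761*(-21565) = 318320965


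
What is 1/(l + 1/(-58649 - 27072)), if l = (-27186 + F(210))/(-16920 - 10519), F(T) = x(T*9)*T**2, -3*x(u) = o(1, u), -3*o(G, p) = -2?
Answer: 102265153/137845629 ≈ 0.74188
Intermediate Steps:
o(G, p) = 2/3 (o(G, p) = -1/3*(-2) = 2/3)
x(u) = -2/9 (x(u) = -1/3*2/3 = -2/9)
F(T) = -2*T**2/9
l = 36986/27439 (l = (-27186 - 2/9*210**2)/(-16920 - 10519) = (-27186 - 2/9*44100)/(-27439) = (-27186 - 9800)*(-1/27439) = -36986*(-1/27439) = 36986/27439 ≈ 1.3479)
1/(l + 1/(-58649 - 27072)) = 1/(36986/27439 + 1/(-58649 - 27072)) = 1/(36986/27439 + 1/(-85721)) = 1/(36986/27439 - 1/85721) = 1/(137845629/102265153) = 102265153/137845629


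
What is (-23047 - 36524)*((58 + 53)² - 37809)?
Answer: 1518345648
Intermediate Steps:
(-23047 - 36524)*((58 + 53)² - 37809) = -59571*(111² - 37809) = -59571*(12321 - 37809) = -59571*(-25488) = 1518345648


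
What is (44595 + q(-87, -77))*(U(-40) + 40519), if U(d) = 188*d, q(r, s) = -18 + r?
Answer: 1468125510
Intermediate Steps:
(44595 + q(-87, -77))*(U(-40) + 40519) = (44595 + (-18 - 87))*(188*(-40) + 40519) = (44595 - 105)*(-7520 + 40519) = 44490*32999 = 1468125510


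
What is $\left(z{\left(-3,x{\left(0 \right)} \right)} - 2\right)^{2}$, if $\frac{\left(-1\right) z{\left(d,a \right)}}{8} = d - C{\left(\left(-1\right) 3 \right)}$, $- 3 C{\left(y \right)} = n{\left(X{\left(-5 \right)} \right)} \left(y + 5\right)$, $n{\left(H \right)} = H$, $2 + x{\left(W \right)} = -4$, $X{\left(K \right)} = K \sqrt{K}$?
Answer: $- \frac{27644}{9} + \frac{3520 i \sqrt{5}}{3} \approx -3071.6 + 2623.7 i$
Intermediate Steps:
$X{\left(K \right)} = K^{\frac{3}{2}}$
$x{\left(W \right)} = -6$ ($x{\left(W \right)} = -2 - 4 = -6$)
$C{\left(y \right)} = \frac{5 i \sqrt{5} \left(5 + y\right)}{3}$ ($C{\left(y \right)} = - \frac{\left(-5\right)^{\frac{3}{2}} \left(y + 5\right)}{3} = - \frac{- 5 i \sqrt{5} \left(5 + y\right)}{3} = - \frac{\left(-5\right) i \sqrt{5} \left(5 + y\right)}{3} = \frac{5 i \sqrt{5} \left(5 + y\right)}{3}$)
$z{\left(d,a \right)} = - 8 d + \frac{80 i \sqrt{5}}{3}$ ($z{\left(d,a \right)} = - 8 \left(d - \frac{5 i \sqrt{5} \left(5 - 3\right)}{3}\right) = - 8 \left(d - \frac{5}{3} i \sqrt{5} \cdot 2\right) = - 8 \left(d - \frac{10 i \sqrt{5}}{3}\right) = - 8 d + \frac{80 i \sqrt{5}}{3}$)
$\left(z{\left(-3,x{\left(0 \right)} \right)} - 2\right)^{2} = \left(\left(\left(-8\right) \left(-3\right) + \frac{80 i \sqrt{5}}{3}\right) - 2\right)^{2} = \left(\left(24 + \frac{80 i \sqrt{5}}{3}\right) - 2\right)^{2} = \left(22 + \frac{80 i \sqrt{5}}{3}\right)^{2}$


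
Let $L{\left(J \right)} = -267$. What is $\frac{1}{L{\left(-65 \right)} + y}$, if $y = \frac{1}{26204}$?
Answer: $- \frac{26204}{6996467} \approx -0.0037453$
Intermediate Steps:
$y = \frac{1}{26204} \approx 3.8162 \cdot 10^{-5}$
$\frac{1}{L{\left(-65 \right)} + y} = \frac{1}{-267 + \frac{1}{26204}} = \frac{1}{- \frac{6996467}{26204}} = - \frac{26204}{6996467}$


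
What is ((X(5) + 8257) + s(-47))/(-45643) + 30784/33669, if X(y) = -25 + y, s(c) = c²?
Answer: 1053367738/1536754167 ≈ 0.68545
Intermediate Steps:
((X(5) + 8257) + s(-47))/(-45643) + 30784/33669 = (((-25 + 5) + 8257) + (-47)²)/(-45643) + 30784/33669 = ((-20 + 8257) + 2209)*(-1/45643) + 30784*(1/33669) = (8237 + 2209)*(-1/45643) + 30784/33669 = 10446*(-1/45643) + 30784/33669 = -10446/45643 + 30784/33669 = 1053367738/1536754167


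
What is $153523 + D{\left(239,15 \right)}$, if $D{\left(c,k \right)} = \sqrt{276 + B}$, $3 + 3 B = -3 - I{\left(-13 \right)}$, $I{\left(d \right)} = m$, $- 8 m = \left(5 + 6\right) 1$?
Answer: $153523 + \frac{\sqrt{39522}}{12} \approx 1.5354 \cdot 10^{5}$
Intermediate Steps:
$m = - \frac{11}{8}$ ($m = - \frac{\left(5 + 6\right) 1}{8} = - \frac{11 \cdot 1}{8} = \left(- \frac{1}{8}\right) 11 = - \frac{11}{8} \approx -1.375$)
$I{\left(d \right)} = - \frac{11}{8}$
$B = - \frac{37}{24}$ ($B = -1 + \frac{-3 - - \frac{11}{8}}{3} = -1 + \frac{-3 + \frac{11}{8}}{3} = -1 + \frac{1}{3} \left(- \frac{13}{8}\right) = -1 - \frac{13}{24} = - \frac{37}{24} \approx -1.5417$)
$D{\left(c,k \right)} = \frac{\sqrt{39522}}{12}$ ($D{\left(c,k \right)} = \sqrt{276 - \frac{37}{24}} = \sqrt{\frac{6587}{24}} = \frac{\sqrt{39522}}{12}$)
$153523 + D{\left(239,15 \right)} = 153523 + \frac{\sqrt{39522}}{12}$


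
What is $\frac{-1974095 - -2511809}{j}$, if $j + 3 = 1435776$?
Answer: $\frac{179238}{478591} \approx 0.37451$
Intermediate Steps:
$j = 1435773$ ($j = -3 + 1435776 = 1435773$)
$\frac{-1974095 - -2511809}{j} = \frac{-1974095 - -2511809}{1435773} = \left(-1974095 + 2511809\right) \frac{1}{1435773} = 537714 \cdot \frac{1}{1435773} = \frac{179238}{478591}$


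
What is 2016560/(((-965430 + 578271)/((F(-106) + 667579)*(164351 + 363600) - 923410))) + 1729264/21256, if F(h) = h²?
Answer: -897709552467223802/480917 ≈ -1.8667e+12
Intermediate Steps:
2016560/(((-965430 + 578271)/((F(-106) + 667579)*(164351 + 363600) - 923410))) + 1729264/21256 = 2016560/(((-965430 + 578271)/(((-106)² + 667579)*(164351 + 363600) - 923410))) + 1729264/21256 = 2016560/((-387159/((11236 + 667579)*527951 - 923410))) + 1729264*(1/21256) = 2016560/((-387159/(678815*527951 - 923410))) + 216158/2657 = 2016560/((-387159/(358381058065 - 923410))) + 216158/2657 = 2016560/((-387159/358380134655)) + 216158/2657 = 2016560/((-387159*1/358380134655)) + 216158/2657 = 2016560/(-181/167545645) + 216158/2657 = 2016560*(-167545645/181) + 216158/2657 = -337865845881200/181 + 216158/2657 = -897709552467223802/480917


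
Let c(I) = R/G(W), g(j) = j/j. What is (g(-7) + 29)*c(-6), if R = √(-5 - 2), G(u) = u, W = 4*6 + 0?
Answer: 5*I*√7/4 ≈ 3.3072*I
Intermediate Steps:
W = 24 (W = 24 + 0 = 24)
R = I*√7 (R = √(-7) = I*√7 ≈ 2.6458*I)
g(j) = 1
c(I) = I*√7/24 (c(I) = (I*√7)/24 = (I*√7)*(1/24) = I*√7/24)
(g(-7) + 29)*c(-6) = (1 + 29)*(I*√7/24) = 30*(I*√7/24) = 5*I*√7/4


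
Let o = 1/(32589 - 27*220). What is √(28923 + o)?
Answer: 2*√63395752553/2961 ≈ 170.07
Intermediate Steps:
o = 1/26649 (o = 1/(32589 - 5940) = 1/26649 ≈ 3.7525e-5)
√(28923 + o) = √(28923 + 1/26649) = √(770769028/26649) = 2*√63395752553/2961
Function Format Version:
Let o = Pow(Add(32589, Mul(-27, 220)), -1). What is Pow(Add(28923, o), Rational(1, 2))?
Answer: Mul(Rational(2, 2961), Pow(63395752553, Rational(1, 2))) ≈ 170.07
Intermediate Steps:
o = Rational(1, 26649) (o = Pow(Add(32589, -5940), -1) = Pow(26649, -1) = Rational(1, 26649) ≈ 3.7525e-5)
Pow(Add(28923, o), Rational(1, 2)) = Pow(Add(28923, Rational(1, 26649)), Rational(1, 2)) = Pow(Rational(770769028, 26649), Rational(1, 2)) = Mul(Rational(2, 2961), Pow(63395752553, Rational(1, 2)))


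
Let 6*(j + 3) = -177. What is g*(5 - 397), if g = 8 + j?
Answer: 9604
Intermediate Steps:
j = -65/2 (j = -3 + (1/6)*(-177) = -3 - 59/2 = -65/2 ≈ -32.500)
g = -49/2 (g = 8 - 65/2 = -49/2 ≈ -24.500)
g*(5 - 397) = -49*(5 - 397)/2 = -49/2*(-392) = 9604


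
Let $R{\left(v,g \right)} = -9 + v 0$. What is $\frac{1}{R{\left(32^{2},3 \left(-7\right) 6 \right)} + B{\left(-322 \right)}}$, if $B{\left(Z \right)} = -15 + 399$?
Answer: $\frac{1}{375} \approx 0.0026667$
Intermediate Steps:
$B{\left(Z \right)} = 384$
$R{\left(v,g \right)} = -9$ ($R{\left(v,g \right)} = -9 + 0 = -9$)
$\frac{1}{R{\left(32^{2},3 \left(-7\right) 6 \right)} + B{\left(-322 \right)}} = \frac{1}{-9 + 384} = \frac{1}{375}$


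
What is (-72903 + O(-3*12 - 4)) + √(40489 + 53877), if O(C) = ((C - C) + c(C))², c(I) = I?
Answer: -71303 + √94366 ≈ -70996.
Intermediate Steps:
O(C) = C² (O(C) = ((C - C) + C)² = (0 + C)² = C²)
(-72903 + O(-3*12 - 4)) + √(40489 + 53877) = (-72903 + (-3*12 - 4)²) + √(40489 + 53877) = (-72903 + (-36 - 4)²) + √94366 = (-72903 + (-40)²) + √94366 = (-72903 + 1600) + √94366 = -71303 + √94366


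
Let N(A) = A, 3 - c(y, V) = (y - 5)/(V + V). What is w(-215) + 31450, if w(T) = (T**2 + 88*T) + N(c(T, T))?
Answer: 2526572/43 ≈ 58758.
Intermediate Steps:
c(y, V) = 3 - (-5 + y)/(2*V) (c(y, V) = 3 - (y - 5)/(V + V) = 3 - (-5 + y)/(2*V))
w(T) = T**2 + 88*T + (5 + 5*T)/(2*T) (w(T) = (T**2 + 88*T) + (5 - T + 6*T)/(2*T) = (T**2 + 88*T) + (5 + 5*T)/(2*T) = T**2 + 88*T + (5 + 5*T)/(2*T))
w(-215) + 31450 = (5/2 + (-215)**2 + 88*(-215) + (5/2)/(-215)) + 31450 = (5/2 + 46225 - 18920 + (5/2)*(-1/215)) + 31450 = (5/2 + 46225 - 18920 - 1/86) + 31450 = 1174222/43 + 31450 = 2526572/43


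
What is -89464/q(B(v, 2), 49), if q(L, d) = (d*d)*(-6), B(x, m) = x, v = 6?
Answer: 44732/7203 ≈ 6.2102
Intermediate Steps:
q(L, d) = -6*d² (q(L, d) = d²*(-6) = -6*d²)
-89464/q(B(v, 2), 49) = -89464/((-6*49²)) = -89464/((-6*2401)) = -89464/(-14406) = -89464*(-1/14406) = 44732/7203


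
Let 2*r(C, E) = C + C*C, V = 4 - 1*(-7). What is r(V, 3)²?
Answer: 4356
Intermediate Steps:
V = 11 (V = 4 + 7 = 11)
r(C, E) = C/2 + C²/2 (r(C, E) = (C + C*C)/2 = (C + C²)/2 = C/2 + C²/2)
r(V, 3)² = ((½)*11*(1 + 11))² = ((½)*11*12)² = 66² = 4356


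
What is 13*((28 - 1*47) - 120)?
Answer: -1807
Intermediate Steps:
13*((28 - 1*47) - 120) = 13*((28 - 47) - 120) = 13*(-19 - 120) = 13*(-139) = -1807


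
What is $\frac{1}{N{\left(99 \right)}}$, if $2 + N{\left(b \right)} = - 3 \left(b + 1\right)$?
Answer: $- \frac{1}{302} \approx -0.0033113$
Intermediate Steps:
$N{\left(b \right)} = -5 - 3 b$ ($N{\left(b \right)} = -2 - 3 \left(b + 1\right) = -2 - 3 \left(1 + b\right) = -2 - \left(3 + 3 b\right) = -5 - 3 b$)
$\frac{1}{N{\left(99 \right)}} = \frac{1}{-5 - 297} = \frac{1}{-302} = - \frac{1}{302}$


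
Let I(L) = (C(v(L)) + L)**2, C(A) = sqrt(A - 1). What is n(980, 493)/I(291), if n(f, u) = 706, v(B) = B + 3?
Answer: 706/(291 + sqrt(293))**2 ≈ 0.0074366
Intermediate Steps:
v(B) = 3 + B
C(A) = sqrt(-1 + A)
I(L) = (L + sqrt(2 + L))**2 (I(L) = (sqrt(-1 + (3 + L)) + L)**2 = (sqrt(2 + L) + L)**2 = (L + sqrt(2 + L))**2)
n(980, 493)/I(291) = 706/((291 + sqrt(2 + 291))**2) = 706/((291 + sqrt(293))**2) = 706/(291 + sqrt(293))**2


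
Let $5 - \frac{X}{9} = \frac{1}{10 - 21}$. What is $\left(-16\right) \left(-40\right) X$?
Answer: $\frac{322560}{11} \approx 29324.0$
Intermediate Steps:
$X = \frac{504}{11}$ ($X = 45 - \frac{9}{10 - 21} = 45 - \frac{9}{-11} = 45 - - \frac{9}{11} = 45 + \frac{9}{11} = \frac{504}{11} \approx 45.818$)
$\left(-16\right) \left(-40\right) X = \left(-16\right) \left(-40\right) \frac{504}{11} = 640 \cdot \frac{504}{11} = \frac{322560}{11}$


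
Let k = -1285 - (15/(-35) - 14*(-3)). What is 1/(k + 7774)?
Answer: 7/45132 ≈ 0.00015510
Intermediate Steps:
k = -9286/7 (k = -1285 - (15*(-1/35) + 42) = -1285 - (-3/7 + 42) = -1285 - 1*291/7 = -1285 - 291/7 = -9286/7 ≈ -1326.6)
1/(k + 7774) = 1/(-9286/7 + 7774) = 1/(45132/7) = 7/45132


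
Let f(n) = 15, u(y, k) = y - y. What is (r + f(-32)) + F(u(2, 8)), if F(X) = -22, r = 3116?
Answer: 3109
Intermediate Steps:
u(y, k) = 0
(r + f(-32)) + F(u(2, 8)) = (3116 + 15) - 22 = 3131 - 22 = 3109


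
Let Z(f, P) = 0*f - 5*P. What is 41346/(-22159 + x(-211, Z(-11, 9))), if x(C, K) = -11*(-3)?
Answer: -20673/11063 ≈ -1.8687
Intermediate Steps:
Z(f, P) = -5*P (Z(f, P) = 0 - 5*P = -5*P)
x(C, K) = 33
41346/(-22159 + x(-211, Z(-11, 9))) = 41346/(-22159 + 33) = 41346/(-22126) = 41346*(-1/22126) = -20673/11063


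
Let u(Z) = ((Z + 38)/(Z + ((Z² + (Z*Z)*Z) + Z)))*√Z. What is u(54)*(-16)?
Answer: -184*√6/6687 ≈ -0.067400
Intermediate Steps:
u(Z) = √Z*(38 + Z)/(Z² + Z³ + 2*Z) (u(Z) = ((38 + Z)/(Z + ((Z² + Z²*Z) + Z)))*√Z = ((38 + Z)/(Z + ((Z² + Z³) + Z)))*√Z = ((38 + Z)/(Z + (Z + Z² + Z³)))*√Z = ((38 + Z)/(Z² + Z³ + 2*Z))*√Z = √Z*(38 + Z)/(Z² + Z³ + 2*Z))
u(54)*(-16) = ((38 + 54)/(√54*(2 + 54 + 54²)))*(-16) = ((√6/18)*92/(2 + 54 + 2916))*(-16) = ((√6/18)*92/2972)*(-16) = ((√6/18)*(1/2972)*92)*(-16) = (23*√6/13374)*(-16) = -184*√6/6687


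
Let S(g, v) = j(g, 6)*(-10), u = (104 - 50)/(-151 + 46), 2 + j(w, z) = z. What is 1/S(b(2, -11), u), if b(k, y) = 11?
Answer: -1/40 ≈ -0.025000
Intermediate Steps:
j(w, z) = -2 + z
u = -18/35 (u = 54/(-105) = 54*(-1/105) = -18/35 ≈ -0.51429)
S(g, v) = -40 (S(g, v) = (-2 + 6)*(-10) = 4*(-10) = -40)
1/S(b(2, -11), u) = 1/(-40) = -1/40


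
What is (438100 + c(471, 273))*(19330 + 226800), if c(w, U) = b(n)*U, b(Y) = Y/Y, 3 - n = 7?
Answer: 107896746490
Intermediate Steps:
n = -4 (n = 3 - 1*7 = 3 - 7 = -4)
b(Y) = 1
c(w, U) = U (c(w, U) = 1*U = U)
(438100 + c(471, 273))*(19330 + 226800) = (438100 + 273)*(19330 + 226800) = 438373*246130 = 107896746490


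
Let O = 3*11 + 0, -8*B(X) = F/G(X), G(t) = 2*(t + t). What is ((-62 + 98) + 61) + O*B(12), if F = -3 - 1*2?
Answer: 12471/128 ≈ 97.430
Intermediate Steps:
G(t) = 4*t (G(t) = 2*(2*t) = 4*t)
F = -5 (F = -3 - 2 = -5)
B(X) = 5/(32*X) (B(X) = -(-5)/(8*(4*X)) = -(-5)*1/(4*X)/8 = -(-5)/(32*X) = 5/(32*X))
O = 33 (O = 33 + 0 = 33)
((-62 + 98) + 61) + O*B(12) = ((-62 + 98) + 61) + 33*((5/32)/12) = (36 + 61) + 33*((5/32)*(1/12)) = 97 + 33*(5/384) = 97 + 55/128 = 12471/128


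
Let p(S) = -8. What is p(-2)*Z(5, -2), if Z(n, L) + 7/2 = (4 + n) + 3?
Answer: -68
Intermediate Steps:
Z(n, L) = 7/2 + n (Z(n, L) = -7/2 + ((4 + n) + 3) = -7/2 + (7 + n) = 7/2 + n)
p(-2)*Z(5, -2) = -8*(7/2 + 5) = -8*17/2 = -68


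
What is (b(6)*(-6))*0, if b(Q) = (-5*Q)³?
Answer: 0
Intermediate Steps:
b(Q) = -125*Q³
(b(6)*(-6))*0 = (-125*6³*(-6))*0 = (-125*216*(-6))*0 = -27000*(-6)*0 = 162000*0 = 0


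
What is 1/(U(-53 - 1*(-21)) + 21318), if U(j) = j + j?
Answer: 1/21254 ≈ 4.7050e-5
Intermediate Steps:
U(j) = 2*j
1/(U(-53 - 1*(-21)) + 21318) = 1/(2*(-53 - 1*(-21)) + 21318) = 1/(2*(-53 + 21) + 21318) = 1/(2*(-32) + 21318) = 1/(-64 + 21318) = 1/21254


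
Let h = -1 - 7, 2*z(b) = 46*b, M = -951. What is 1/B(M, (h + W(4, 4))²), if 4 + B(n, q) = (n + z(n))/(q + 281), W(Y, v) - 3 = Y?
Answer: -47/3992 ≈ -0.011774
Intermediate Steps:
W(Y, v) = 3 + Y
z(b) = 23*b (z(b) = (46*b)/2 = 23*b)
h = -8
B(n, q) = -4 + 24*n/(281 + q) (B(n, q) = -4 + (n + 23*n)/(q + 281) = -4 + (24*n)/(281 + q) = -4 + 24*n/(281 + q))
1/B(M, (h + W(4, 4))²) = 1/(4*(-281 - (-8 + (3 + 4))² + 6*(-951))/(281 + (-8 + (3 + 4))²)) = 1/(4*(-281 - (-8 + 7)² - 5706)/(281 + (-8 + 7)²)) = 1/(4*(-281 - 1*(-1)² - 5706)/(281 + (-1)²)) = 1/(4*(-281 - 1*1 - 5706)/(281 + 1)) = 1/(4*(-281 - 1 - 5706)/282) = 1/(4*(1/282)*(-5988)) = 1/(-3992/47) = -47/3992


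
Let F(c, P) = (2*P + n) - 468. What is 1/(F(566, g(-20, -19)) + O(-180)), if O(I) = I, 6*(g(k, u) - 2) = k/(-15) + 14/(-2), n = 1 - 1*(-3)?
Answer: -9/5777 ≈ -0.0015579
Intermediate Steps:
n = 4 (n = 1 + 3 = 4)
g(k, u) = ⅚ - k/90 (g(k, u) = 2 + (k/(-15) + 14/(-2))/6 = 2 + (k*(-1/15) + 14*(-½))/6 = 2 + (-k/15 - 7)/6 = 2 + (-7 - k/15)/6 = 2 + (-7/6 - k/90) = ⅚ - k/90)
F(c, P) = -464 + 2*P (F(c, P) = (2*P + 4) - 468 = (4 + 2*P) - 468 = -464 + 2*P)
1/(F(566, g(-20, -19)) + O(-180)) = 1/((-464 + 2*(⅚ - 1/90*(-20))) - 180) = 1/((-464 + 2*(⅚ + 2/9)) - 180) = 1/((-464 + 2*(19/18)) - 180) = 1/((-464 + 19/9) - 180) = 1/(-4157/9 - 180) = 1/(-5777/9) = -9/5777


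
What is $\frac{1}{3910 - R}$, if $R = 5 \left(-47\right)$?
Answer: $\frac{1}{4145} \approx 0.00024125$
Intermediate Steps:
$R = -235$
$\frac{1}{3910 - R} = \frac{1}{3910 - -235} = \frac{1}{3910 + 235} = \frac{1}{4145}$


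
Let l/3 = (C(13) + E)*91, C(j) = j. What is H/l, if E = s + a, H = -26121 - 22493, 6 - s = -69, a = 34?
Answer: -24307/16653 ≈ -1.4596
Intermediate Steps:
s = 75 (s = 6 - 1*(-69) = 6 + 69 = 75)
H = -48614
E = 109 (E = 75 + 34 = 109)
l = 33306 (l = 3*((13 + 109)*91) = 3*(122*91) = 3*11102 = 33306)
H/l = -48614/33306 = -48614*1/33306 = -24307/16653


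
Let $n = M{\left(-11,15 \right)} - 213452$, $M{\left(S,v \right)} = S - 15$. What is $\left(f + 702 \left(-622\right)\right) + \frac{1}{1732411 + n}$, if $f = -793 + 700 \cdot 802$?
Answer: $\frac{188291491480}{1518933} \approx 1.2396 \cdot 10^{5}$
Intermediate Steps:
$M{\left(S,v \right)} = -15 + S$
$n = -213478$ ($n = \left(-15 - 11\right) - 213452 = -26 - 213452 = -213478$)
$f = 560607$ ($f = -793 + 561400 = 560607$)
$\left(f + 702 \left(-622\right)\right) + \frac{1}{1732411 + n} = \left(560607 + 702 \left(-622\right)\right) + \frac{1}{1732411 - 213478} = \left(560607 - 436644\right) + \frac{1}{1518933} = 123963 + \frac{1}{1518933} = \frac{188291491480}{1518933}$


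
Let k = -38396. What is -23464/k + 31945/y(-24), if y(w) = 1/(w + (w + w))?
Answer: -22078078094/9599 ≈ -2.3000e+6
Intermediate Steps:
y(w) = 1/(3*w) (y(w) = 1/(w + 2*w) = 1/(3*w))
-23464/k + 31945/y(-24) = -23464/(-38396) + 31945/(((1/3)/(-24))) = -23464*(-1/38396) + 31945/(((1/3)*(-1/24))) = 5866/9599 + 31945/(-1/72) = 5866/9599 + 31945*(-72) = 5866/9599 - 2300040 = -22078078094/9599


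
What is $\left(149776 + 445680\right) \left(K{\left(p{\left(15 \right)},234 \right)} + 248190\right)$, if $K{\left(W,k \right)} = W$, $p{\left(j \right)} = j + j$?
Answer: $147804088320$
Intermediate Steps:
$p{\left(j \right)} = 2 j$
$\left(149776 + 445680\right) \left(K{\left(p{\left(15 \right)},234 \right)} + 248190\right) = \left(149776 + 445680\right) \left(2 \cdot 15 + 248190\right) = 595456 \left(30 + 248190\right) = 595456 \cdot 248220 = 147804088320$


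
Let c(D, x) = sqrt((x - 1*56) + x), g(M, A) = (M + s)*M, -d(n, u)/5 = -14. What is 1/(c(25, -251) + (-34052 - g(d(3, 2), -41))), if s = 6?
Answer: -6562/258359157 - I*sqrt(62)/516718314 ≈ -2.5399e-5 - 1.5238e-8*I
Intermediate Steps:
d(n, u) = 70 (d(n, u) = -5*(-14) = 70)
g(M, A) = M*(6 + M) (g(M, A) = (M + 6)*M = (6 + M)*M = M*(6 + M))
c(D, x) = sqrt(-56 + 2*x) (c(D, x) = sqrt((x - 56) + x) = sqrt((-56 + x) + x) = sqrt(-56 + 2*x))
1/(c(25, -251) + (-34052 - g(d(3, 2), -41))) = 1/(sqrt(-56 + 2*(-251)) + (-34052 - 70*(6 + 70))) = 1/(sqrt(-56 - 502) + (-34052 - 70*76)) = 1/(sqrt(-558) + (-34052 - 1*5320)) = 1/(3*I*sqrt(62) + (-34052 - 5320)) = 1/(3*I*sqrt(62) - 39372) = 1/(-39372 + 3*I*sqrt(62))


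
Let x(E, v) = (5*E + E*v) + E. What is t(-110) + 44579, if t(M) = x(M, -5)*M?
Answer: 56679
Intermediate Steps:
x(E, v) = 6*E + E*v
t(M) = M**2 (t(M) = (M*(6 - 5))*M = (M*1)*M = M*M = M**2)
t(-110) + 44579 = (-110)**2 + 44579 = 12100 + 44579 = 56679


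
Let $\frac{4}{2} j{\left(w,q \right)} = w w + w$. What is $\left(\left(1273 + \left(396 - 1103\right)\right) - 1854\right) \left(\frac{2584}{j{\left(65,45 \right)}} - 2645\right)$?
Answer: $\frac{7304172008}{2145} \approx 3.4052 \cdot 10^{6}$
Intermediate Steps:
$j{\left(w,q \right)} = \frac{w}{2} + \frac{w^{2}}{2}$ ($j{\left(w,q \right)} = \frac{w w + w}{2} = \frac{w^{2} + w}{2} = \frac{w + w^{2}}{2} = \frac{w}{2} + \frac{w^{2}}{2}$)
$\left(\left(1273 + \left(396 - 1103\right)\right) - 1854\right) \left(\frac{2584}{j{\left(65,45 \right)}} - 2645\right) = \left(\left(1273 + \left(396 - 1103\right)\right) - 1854\right) \left(\frac{2584}{\frac{1}{2} \cdot 65 \left(1 + 65\right)} - 2645\right) = \left(\left(1273 - 707\right) - 1854\right) \left(\frac{2584}{\frac{1}{2} \cdot 65 \cdot 66} - 2645\right) = \left(566 - 1854\right) \left(\frac{2584}{2145} - 2645\right) = - 1288 \left(2584 \cdot \frac{1}{2145} - 2645\right) = - 1288 \left(\frac{2584}{2145} - 2645\right) = \left(-1288\right) \left(- \frac{5670941}{2145}\right) = \frac{7304172008}{2145}$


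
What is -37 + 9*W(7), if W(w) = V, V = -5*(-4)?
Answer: 143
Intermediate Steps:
V = 20
W(w) = 20
-37 + 9*W(7) = -37 + 9*20 = -37 + 180 = 143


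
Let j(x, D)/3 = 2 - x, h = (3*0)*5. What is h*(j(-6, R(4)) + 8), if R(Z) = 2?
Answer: 0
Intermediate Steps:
h = 0 (h = 0*5 = 0)
j(x, D) = 6 - 3*x (j(x, D) = 3*(2 - x) = 6 - 3*x)
h*(j(-6, R(4)) + 8) = 0*((6 - 3*(-6)) + 8) = 0*((6 + 18) + 8) = 0*(24 + 8) = 0*32 = 0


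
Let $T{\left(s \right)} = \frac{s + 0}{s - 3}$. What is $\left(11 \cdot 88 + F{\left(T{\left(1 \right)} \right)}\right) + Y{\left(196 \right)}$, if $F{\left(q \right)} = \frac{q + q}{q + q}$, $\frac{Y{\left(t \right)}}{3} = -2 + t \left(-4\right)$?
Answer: $-1389$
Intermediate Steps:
$T{\left(s \right)} = \frac{s}{-3 + s}$
$Y{\left(t \right)} = -6 - 12 t$ ($Y{\left(t \right)} = 3 \left(-2 + t \left(-4\right)\right) = 3 \left(-2 - 4 t\right) = -6 - 12 t$)
$F{\left(q \right)} = 1$ ($F{\left(q \right)} = \frac{2 q}{2 q} = 2 q \frac{1}{2 q} = 1$)
$\left(11 \cdot 88 + F{\left(T{\left(1 \right)} \right)}\right) + Y{\left(196 \right)} = \left(11 \cdot 88 + 1\right) - 2358 = \left(968 + 1\right) - 2358 = 969 - 2358 = -1389$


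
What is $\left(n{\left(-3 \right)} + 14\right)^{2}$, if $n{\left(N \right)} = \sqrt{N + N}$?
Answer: $\left(14 + i \sqrt{6}\right)^{2} \approx 190.0 + 68.586 i$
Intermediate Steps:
$n{\left(N \right)} = \sqrt{2} \sqrt{N}$ ($n{\left(N \right)} = \sqrt{2 N} = \sqrt{2} \sqrt{N}$)
$\left(n{\left(-3 \right)} + 14\right)^{2} = \left(\sqrt{2} \sqrt{-3} + 14\right)^{2} = \left(\sqrt{2} i \sqrt{3} + 14\right)^{2} = \left(i \sqrt{6} + 14\right)^{2} = \left(14 + i \sqrt{6}\right)^{2}$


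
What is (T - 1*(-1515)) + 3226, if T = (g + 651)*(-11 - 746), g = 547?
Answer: -902145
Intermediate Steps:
T = -906886 (T = (547 + 651)*(-11 - 746) = 1198*(-757) = -906886)
(T - 1*(-1515)) + 3226 = (-906886 - 1*(-1515)) + 3226 = (-906886 + 1515) + 3226 = -905371 + 3226 = -902145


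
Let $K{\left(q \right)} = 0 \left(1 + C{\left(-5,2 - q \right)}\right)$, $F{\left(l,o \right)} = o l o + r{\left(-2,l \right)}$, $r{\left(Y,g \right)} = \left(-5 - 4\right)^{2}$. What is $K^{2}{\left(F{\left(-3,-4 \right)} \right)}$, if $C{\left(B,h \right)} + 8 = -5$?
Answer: $0$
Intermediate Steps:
$C{\left(B,h \right)} = -13$ ($C{\left(B,h \right)} = -8 - 5 = -13$)
$r{\left(Y,g \right)} = 81$ ($r{\left(Y,g \right)} = \left(-9\right)^{2} = 81$)
$F{\left(l,o \right)} = 81 + l o^{2}$ ($F{\left(l,o \right)} = o l o + 81 = l o o + 81 = l o^{2} + 81 = 81 + l o^{2}$)
$K{\left(q \right)} = 0$ ($K{\left(q \right)} = 0 \left(1 - 13\right) = 0 \left(-12\right) = 0$)
$K^{2}{\left(F{\left(-3,-4 \right)} \right)} = 0^{2} = 0$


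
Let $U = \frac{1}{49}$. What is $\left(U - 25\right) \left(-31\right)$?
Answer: $\frac{37944}{49} \approx 774.37$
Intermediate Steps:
$U = \frac{1}{49} \approx 0.020408$
$\left(U - 25\right) \left(-31\right) = \left(\frac{1}{49} - 25\right) \left(-31\right) = \left(- \frac{1224}{49}\right) \left(-31\right) = \frac{37944}{49}$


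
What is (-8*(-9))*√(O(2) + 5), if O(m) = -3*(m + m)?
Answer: 72*I*√7 ≈ 190.49*I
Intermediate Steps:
O(m) = -6*m
(-8*(-9))*√(O(2) + 5) = (-8*(-9))*√(-6*2 + 5) = 72*√(-12 + 5) = 72*√(-7) = 72*(I*√7) = 72*I*√7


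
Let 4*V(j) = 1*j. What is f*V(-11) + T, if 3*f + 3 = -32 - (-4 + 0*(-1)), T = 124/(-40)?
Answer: 1519/60 ≈ 25.317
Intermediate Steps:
V(j) = j/4 (V(j) = (1*j)/4 = j/4)
T = -31/10 (T = 124*(-1/40) = -31/10 ≈ -3.1000)
f = -31/3 (f = -1 + (-32 - (-4 + 0*(-1)))/3 = -1 + (-32 - (-4 + 0))/3 = -1 + (-32 - 1*(-4))/3 = -1 + (-32 + 4)/3 = -1 + (⅓)*(-28) = -1 - 28/3 = -31/3 ≈ -10.333)
f*V(-11) + T = -31*(-11)/12 - 31/10 = -31/3*(-11/4) - 31/10 = 341/12 - 31/10 = 1519/60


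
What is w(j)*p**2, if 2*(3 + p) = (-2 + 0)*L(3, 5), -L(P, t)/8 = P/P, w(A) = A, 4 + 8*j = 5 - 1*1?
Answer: 0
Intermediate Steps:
j = 0 (j = -1/2 + (5 - 1*1)/8 = -1/2 + (5 - 1)/8 = -1/2 + (1/8)*4 = -1/2 + 1/2 = 0)
L(P, t) = -8 (L(P, t) = -8*P/P = -8*1 = -8)
p = 5 (p = -3 + ((-2 + 0)*(-8))/2 = -3 + (-2*(-8))/2 = -3 + (1/2)*16 = -3 + 8 = 5)
w(j)*p**2 = 0*5**2 = 0*25 = 0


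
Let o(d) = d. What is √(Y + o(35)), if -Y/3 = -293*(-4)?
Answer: 59*I ≈ 59.0*I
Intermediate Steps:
Y = -3516 (Y = -(-879)*(-4) = -3*1172 = -3516)
√(Y + o(35)) = √(-3516 + 35) = √(-3481) = 59*I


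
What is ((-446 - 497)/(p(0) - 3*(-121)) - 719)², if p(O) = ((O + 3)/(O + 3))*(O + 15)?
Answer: 74378925625/142884 ≈ 5.2055e+5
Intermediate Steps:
p(O) = 15 + O (p(O) = ((3 + O)/(3 + O))*(15 + O) = 1*(15 + O) = 15 + O)
((-446 - 497)/(p(0) - 3*(-121)) - 719)² = ((-446 - 497)/((15 + 0) - 3*(-121)) - 719)² = (-943/(15 + 363) - 719)² = (-943/378 - 719)² = (-272725/378)² = 74378925625/142884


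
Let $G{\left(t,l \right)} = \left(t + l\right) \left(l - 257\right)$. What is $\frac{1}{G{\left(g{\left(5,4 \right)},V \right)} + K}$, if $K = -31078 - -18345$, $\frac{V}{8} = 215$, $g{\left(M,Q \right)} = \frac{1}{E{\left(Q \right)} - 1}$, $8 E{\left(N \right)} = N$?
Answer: $\frac{1}{2500701} \approx 3.9989 \cdot 10^{-7}$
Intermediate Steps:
$E{\left(N \right)} = \frac{N}{8}$
$g{\left(M,Q \right)} = \frac{1}{-1 + \frac{Q}{8}}$ ($g{\left(M,Q \right)} = \frac{1}{\frac{Q}{8} - 1} = \frac{1}{-1 + \frac{Q}{8}}$)
$V = 1720$ ($V = 8 \cdot 215 = 1720$)
$G{\left(t,l \right)} = \left(-257 + l\right) \left(l + t\right)$ ($G{\left(t,l \right)} = \left(l + t\right) \left(-257 + l\right) = \left(-257 + l\right) \left(l + t\right)$)
$K = -12733$ ($K = -31078 + 18345 = -12733$)
$\frac{1}{G{\left(g{\left(5,4 \right)},V \right)} + K} = \frac{1}{\left(1720^{2} - 442040 - 257 \frac{8}{-8 + 4} + 1720 \frac{8}{-8 + 4}\right) - 12733} = \frac{1}{\left(2958400 - 442040 - 257 \frac{8}{-4} + 1720 \frac{8}{-4}\right) - 12733} = \frac{1}{\left(2958400 - 442040 - 257 \cdot 8 \left(- \frac{1}{4}\right) + 1720 \cdot 8 \left(- \frac{1}{4}\right)\right) - 12733} = \frac{1}{\left(2958400 - 442040 - -514 + 1720 \left(-2\right)\right) - 12733} = \frac{1}{\left(2958400 - 442040 + 514 - 3440\right) - 12733} = \frac{1}{2513434 - 12733} = \frac{1}{2500701}$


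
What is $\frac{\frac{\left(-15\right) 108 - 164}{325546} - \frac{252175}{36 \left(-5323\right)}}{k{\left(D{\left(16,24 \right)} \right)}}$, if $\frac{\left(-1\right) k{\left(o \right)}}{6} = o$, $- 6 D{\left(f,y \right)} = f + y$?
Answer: $\frac{40876349099}{1247674577760} \approx 0.032762$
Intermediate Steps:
$D{\left(f,y \right)} = - \frac{f}{6} - \frac{y}{6}$ ($D{\left(f,y \right)} = - \frac{f + y}{6} = - \frac{f}{6} - \frac{y}{6}$)
$k{\left(o \right)} = - 6 o$
$\frac{\frac{\left(-15\right) 108 - 164}{325546} - \frac{252175}{36 \left(-5323\right)}}{k{\left(D{\left(16,24 \right)} \right)}} = \frac{\frac{\left(-15\right) 108 - 164}{325546} - \frac{252175}{36 \left(-5323\right)}}{\left(-6\right) \left(\left(- \frac{1}{6}\right) 16 - 4\right)} = \frac{\left(-1620 - 164\right) \frac{1}{325546} - \frac{252175}{-191628}}{\left(-6\right) \left(- \frac{8}{3} - 4\right)} = \frac{\left(-1784\right) \frac{1}{325546} - - \frac{252175}{191628}}{\left(-6\right) \left(- \frac{20}{3}\right)} = \frac{- \frac{892}{162773} + \frac{252175}{191628}}{40} = \frac{40876349099}{31191864444} \cdot \frac{1}{40} = \frac{40876349099}{1247674577760}$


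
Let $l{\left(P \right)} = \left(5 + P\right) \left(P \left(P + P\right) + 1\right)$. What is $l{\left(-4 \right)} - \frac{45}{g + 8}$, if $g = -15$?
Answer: $\frac{276}{7} \approx 39.429$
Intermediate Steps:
$l{\left(P \right)} = \left(1 + 2 P^{2}\right) \left(5 + P\right)$ ($l{\left(P \right)} = \left(5 + P\right) \left(P 2 P + 1\right) = \left(5 + P\right) \left(2 P^{2} + 1\right) = \left(5 + P\right) \left(1 + 2 P^{2}\right) = \left(1 + 2 P^{2}\right) \left(5 + P\right)$)
$l{\left(-4 \right)} - \frac{45}{g + 8} = \left(5 - 4 + 2 \left(-4\right)^{3} + 10 \left(-4\right)^{2}\right) - \frac{45}{-15 + 8} = \left(5 - 4 + 2 \left(-64\right) + 10 \cdot 16\right) - \frac{45}{-7} = \left(5 - 4 - 128 + 160\right) - - \frac{45}{7} = 33 + \frac{45}{7} = \frac{276}{7}$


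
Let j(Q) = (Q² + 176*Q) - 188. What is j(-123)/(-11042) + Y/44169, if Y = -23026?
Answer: 41988391/487714098 ≈ 0.086092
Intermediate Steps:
j(Q) = -188 + Q² + 176*Q
j(-123)/(-11042) + Y/44169 = (-188 + (-123)² + 176*(-123))/(-11042) - 23026/44169 = (-188 + 15129 - 21648)*(-1/11042) - 23026*1/44169 = -6707*(-1/11042) - 23026/44169 = 6707/11042 - 23026/44169 = 41988391/487714098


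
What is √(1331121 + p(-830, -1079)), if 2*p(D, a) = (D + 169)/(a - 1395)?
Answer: √8147361175453/2474 ≈ 1153.7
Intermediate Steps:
p(D, a) = (169 + D)/(2*(-1395 + a)) (p(D, a) = ((D + 169)/(a - 1395))/2 = ((169 + D)/(-1395 + a))/2 = (169 + D)/(2*(-1395 + a)))
√(1331121 + p(-830, -1079)) = √(1331121 + (169 - 830)/(2*(-1395 - 1079))) = √(1331121 + (½)*(-661)/(-2474)) = √(1331121 + (½)*(-1/2474)*(-661)) = √(1331121 + 661/4948) = √(6586387369/4948) = √8147361175453/2474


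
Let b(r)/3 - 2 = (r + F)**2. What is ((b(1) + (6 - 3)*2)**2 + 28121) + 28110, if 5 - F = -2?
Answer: 97847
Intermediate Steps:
F = 7 (F = 5 - 1*(-2) = 5 + 2 = 7)
b(r) = 6 + 3*(7 + r)**2 (b(r) = 6 + 3*(r + 7)**2 = 6 + 3*(7 + r)**2)
((b(1) + (6 - 3)*2)**2 + 28121) + 28110 = (((6 + 3*(7 + 1)**2) + (6 - 3)*2)**2 + 28121) + 28110 = (((6 + 3*8**2) + 3*2)**2 + 28121) + 28110 = (((6 + 3*64) + 6)**2 + 28121) + 28110 = (((6 + 192) + 6)**2 + 28121) + 28110 = ((198 + 6)**2 + 28121) + 28110 = (204**2 + 28121) + 28110 = (41616 + 28121) + 28110 = 69737 + 28110 = 97847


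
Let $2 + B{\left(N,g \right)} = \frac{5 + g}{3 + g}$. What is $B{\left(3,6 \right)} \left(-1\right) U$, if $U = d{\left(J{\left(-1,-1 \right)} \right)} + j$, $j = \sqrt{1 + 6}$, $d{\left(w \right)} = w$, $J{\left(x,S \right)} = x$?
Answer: $- \frac{7}{9} + \frac{7 \sqrt{7}}{9} \approx 1.28$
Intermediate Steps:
$B{\left(N,g \right)} = -2 + \frac{5 + g}{3 + g}$
$j = \sqrt{7} \approx 2.6458$
$U = -1 + \sqrt{7} \approx 1.6458$
$B{\left(3,6 \right)} \left(-1\right) U = \frac{-1 - 6}{3 + 6} \left(-1\right) \left(-1 + \sqrt{7}\right) = \frac{-1 - 6}{9} \left(-1\right) \left(-1 + \sqrt{7}\right) = \frac{1}{9} \left(-7\right) \left(-1\right) \left(-1 + \sqrt{7}\right) = \left(- \frac{7}{9}\right) \left(-1\right) \left(-1 + \sqrt{7}\right) = \frac{7 \left(-1 + \sqrt{7}\right)}{9} = - \frac{7}{9} + \frac{7 \sqrt{7}}{9}$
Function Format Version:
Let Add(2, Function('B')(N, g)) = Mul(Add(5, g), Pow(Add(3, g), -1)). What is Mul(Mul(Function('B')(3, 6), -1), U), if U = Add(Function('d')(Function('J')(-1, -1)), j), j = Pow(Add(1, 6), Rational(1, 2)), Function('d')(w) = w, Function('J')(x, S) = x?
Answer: Add(Rational(-7, 9), Mul(Rational(7, 9), Pow(7, Rational(1, 2)))) ≈ 1.2800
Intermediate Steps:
Function('B')(N, g) = Add(-2, Mul(Pow(Add(3, g), -1), Add(5, g))) (Function('B')(N, g) = Add(-2, Mul(Add(5, g), Pow(Add(3, g), -1))) = Add(-2, Mul(Pow(Add(3, g), -1), Add(5, g))))
j = Pow(7, Rational(1, 2)) ≈ 2.6458
U = Add(-1, Pow(7, Rational(1, 2))) ≈ 1.6458
Mul(Mul(Function('B')(3, 6), -1), U) = Mul(Mul(Mul(Pow(Add(3, 6), -1), Add(-1, Mul(-1, 6))), -1), Add(-1, Pow(7, Rational(1, 2)))) = Mul(Mul(Mul(Pow(9, -1), Add(-1, -6)), -1), Add(-1, Pow(7, Rational(1, 2)))) = Mul(Mul(Mul(Rational(1, 9), -7), -1), Add(-1, Pow(7, Rational(1, 2)))) = Mul(Mul(Rational(-7, 9), -1), Add(-1, Pow(7, Rational(1, 2)))) = Mul(Rational(7, 9), Add(-1, Pow(7, Rational(1, 2)))) = Add(Rational(-7, 9), Mul(Rational(7, 9), Pow(7, Rational(1, 2))))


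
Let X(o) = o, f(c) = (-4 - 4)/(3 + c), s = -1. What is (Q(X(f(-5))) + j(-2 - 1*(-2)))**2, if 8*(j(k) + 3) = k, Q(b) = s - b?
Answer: 64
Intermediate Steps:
f(c) = -8/(3 + c)
Q(b) = -1 - b
j(k) = -3 + k/8
(Q(X(f(-5))) + j(-2 - 1*(-2)))**2 = ((-1 - (-8)/(3 - 5)) + (-3 + (-2 - 1*(-2))/8))**2 = ((-1 - (-8)/(-2)) + (-3 + (-2 + 2)/8))**2 = ((-1 - (-8)*(-1)/2) + (-3 + (1/8)*0))**2 = ((-1 - 1*4) + (-3 + 0))**2 = ((-1 - 4) - 3)**2 = (-5 - 3)**2 = (-8)**2 = 64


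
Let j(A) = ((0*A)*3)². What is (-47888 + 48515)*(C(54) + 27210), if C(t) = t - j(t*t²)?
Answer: 17094528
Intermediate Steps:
j(A) = 0 (j(A) = (0*3)² = 0² = 0)
C(t) = t (C(t) = t - 1*0 = t + 0 = t)
(-47888 + 48515)*(C(54) + 27210) = (-47888 + 48515)*(54 + 27210) = 627*27264 = 17094528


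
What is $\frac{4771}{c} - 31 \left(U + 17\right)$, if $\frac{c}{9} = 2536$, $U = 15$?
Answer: $- \frac{22636637}{22824} \approx -991.79$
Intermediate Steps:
$c = 22824$ ($c = 9 \cdot 2536 = 22824$)
$\frac{4771}{c} - 31 \left(U + 17\right) = \frac{4771}{22824} - 31 \left(15 + 17\right) = 4771 \cdot \frac{1}{22824} - 992 = \frac{4771}{22824} - 992 = - \frac{22636637}{22824}$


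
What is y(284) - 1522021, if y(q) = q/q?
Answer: -1522020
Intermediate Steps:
y(q) = 1
y(284) - 1522021 = 1 - 1522021 = -1522020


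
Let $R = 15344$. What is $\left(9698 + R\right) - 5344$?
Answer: $19698$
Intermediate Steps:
$\left(9698 + R\right) - 5344 = \left(9698 + 15344\right) - 5344 = 25042 - 5344 = 19698$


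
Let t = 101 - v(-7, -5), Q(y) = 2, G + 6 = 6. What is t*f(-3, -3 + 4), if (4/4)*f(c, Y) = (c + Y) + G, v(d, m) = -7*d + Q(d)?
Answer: -100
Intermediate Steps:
G = 0 (G = -6 + 6 = 0)
v(d, m) = 2 - 7*d (v(d, m) = -7*d + 2 = 2 - 7*d)
f(c, Y) = Y + c (f(c, Y) = (c + Y) + 0 = (Y + c) + 0 = Y + c)
t = 50 (t = 101 - (2 - 7*(-7)) = 101 - (2 + 49) = 101 - 1*51 = 101 - 51 = 50)
t*f(-3, -3 + 4) = 50*((-3 + 4) - 3) = 50*(1 - 3) = 50*(-2) = -100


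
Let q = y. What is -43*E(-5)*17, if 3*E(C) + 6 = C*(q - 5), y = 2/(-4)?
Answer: -31433/6 ≈ -5238.8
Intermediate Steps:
y = -1/2 (y = 2*(-1/4) = -1/2 ≈ -0.50000)
q = -1/2 ≈ -0.50000
E(C) = -2 - 11*C/6 (E(C) = -2 + (C*(-1/2 - 5))/3 = -2 + (C*(-11/2))/3 = -2 + (-11*C/2)/3 = -2 - 11*C/6)
-43*E(-5)*17 = -43*(-2 - 11/6*(-5))*17 = -43*(-2 + 55/6)*17 = -43*43/6*17 = -1849/6*17 = -31433/6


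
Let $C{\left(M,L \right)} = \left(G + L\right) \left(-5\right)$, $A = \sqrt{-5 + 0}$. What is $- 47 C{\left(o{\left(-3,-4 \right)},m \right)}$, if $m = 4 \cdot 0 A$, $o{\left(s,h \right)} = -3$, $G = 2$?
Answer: $470$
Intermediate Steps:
$A = i \sqrt{5}$ ($A = \sqrt{-5} = i \sqrt{5} \approx 2.2361 i$)
$m = 0$ ($m = 4 \cdot 0 i \sqrt{5} = 0 i \sqrt{5} = 0$)
$C{\left(M,L \right)} = -10 - 5 L$ ($C{\left(M,L \right)} = \left(2 + L\right) \left(-5\right) = -10 - 5 L$)
$- 47 C{\left(o{\left(-3,-4 \right)},m \right)} = - 47 \left(-10 - 0\right) = - 47 \left(-10 + 0\right) = \left(-47\right) \left(-10\right) = 470$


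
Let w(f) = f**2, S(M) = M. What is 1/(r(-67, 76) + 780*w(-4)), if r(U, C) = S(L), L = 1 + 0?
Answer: 1/12481 ≈ 8.0122e-5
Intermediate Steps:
L = 1
r(U, C) = 1
1/(r(-67, 76) + 780*w(-4)) = 1/(1 + 780*(-4)**2) = 1/(1 + 780*16) = 1/(1 + 12480) = 1/12481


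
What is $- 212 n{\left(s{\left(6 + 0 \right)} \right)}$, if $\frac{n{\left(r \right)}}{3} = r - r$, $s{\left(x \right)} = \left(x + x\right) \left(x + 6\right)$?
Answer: $0$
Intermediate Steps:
$s{\left(x \right)} = 2 x \left(6 + x\right)$
$n{\left(r \right)} = 0$ ($n{\left(r \right)} = 3 \left(r - r\right) = 3 \cdot 0 = 0$)
$- 212 n{\left(s{\left(6 + 0 \right)} \right)} = \left(-212\right) 0 = 0$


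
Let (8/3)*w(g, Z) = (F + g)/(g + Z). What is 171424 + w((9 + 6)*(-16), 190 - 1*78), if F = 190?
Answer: 87769163/512 ≈ 1.7142e+5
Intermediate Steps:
w(g, Z) = 3*(190 + g)/(8*(Z + g)) (w(g, Z) = 3*((190 + g)/(g + Z))/8 = 3*((190 + g)/(Z + g))/8 = 3*(190 + g)/(8*(Z + g)))
171424 + w((9 + 6)*(-16), 190 - 1*78) = 171424 + 3*(190 + (9 + 6)*(-16))/(8*((190 - 1*78) + (9 + 6)*(-16))) = 171424 + 3*(190 + 15*(-16))/(8*((190 - 78) + 15*(-16))) = 171424 + 3*(190 - 240)/(8*(112 - 240)) = 171424 + (3/8)*(-50)/(-128) = 171424 + (3/8)*(-1/128)*(-50) = 171424 + 75/512 = 87769163/512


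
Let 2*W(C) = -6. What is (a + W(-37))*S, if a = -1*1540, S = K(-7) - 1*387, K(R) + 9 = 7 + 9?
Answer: 586340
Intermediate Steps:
W(C) = -3 (W(C) = (1/2)*(-6) = -3)
K(R) = 7 (K(R) = -9 + (7 + 9) = -9 + 16 = 7)
S = -380 (S = 7 - 1*387 = 7 - 387 = -380)
a = -1540
(a + W(-37))*S = (-1540 - 3)*(-380) = -1543*(-380) = 586340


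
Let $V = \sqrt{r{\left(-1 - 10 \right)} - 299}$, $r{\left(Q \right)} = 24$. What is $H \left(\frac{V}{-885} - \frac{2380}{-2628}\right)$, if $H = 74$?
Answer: $\frac{44030}{657} - \frac{74 i \sqrt{11}}{177} \approx 67.017 - 1.3866 i$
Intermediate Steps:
$V = 5 i \sqrt{11}$ ($V = \sqrt{24 - 299} = \sqrt{-275} = 5 i \sqrt{11} \approx 16.583 i$)
$H \left(\frac{V}{-885} - \frac{2380}{-2628}\right) = 74 \left(\frac{5 i \sqrt{11}}{-885} - \frac{2380}{-2628}\right) = 74 \left(5 i \sqrt{11} \left(- \frac{1}{885}\right) - - \frac{595}{657}\right) = 74 \left(- \frac{i \sqrt{11}}{177} + \frac{595}{657}\right) = 74 \left(\frac{595}{657} - \frac{i \sqrt{11}}{177}\right) = \frac{44030}{657} - \frac{74 i \sqrt{11}}{177}$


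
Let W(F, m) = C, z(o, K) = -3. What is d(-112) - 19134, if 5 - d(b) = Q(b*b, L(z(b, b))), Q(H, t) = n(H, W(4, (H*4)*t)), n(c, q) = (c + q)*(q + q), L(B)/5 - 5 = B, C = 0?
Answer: -19129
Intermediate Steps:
L(B) = 25 + 5*B
W(F, m) = 0
n(c, q) = 2*q*(c + q) (n(c, q) = (c + q)*(2*q) = 2*q*(c + q))
Q(H, t) = 0 (Q(H, t) = 2*0*(H + 0) = 2*0*H = 0)
d(b) = 5 (d(b) = 5 - 1*0 = 5 + 0 = 5)
d(-112) - 19134 = 5 - 19134 = -19129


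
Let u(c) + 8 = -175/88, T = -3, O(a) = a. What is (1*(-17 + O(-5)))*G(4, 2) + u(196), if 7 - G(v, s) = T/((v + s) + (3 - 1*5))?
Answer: -15883/88 ≈ -180.49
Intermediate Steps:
u(c) = -879/88 (u(c) = -8 - 175/88 = -879/88)
G(v, s) = 7 + 3/(-2 + s + v) (G(v, s) = 7 - (-3)/((v + s) + (3 - 1*5)) = 7 - (-3)/((s + v) + (3 - 5)) = 7 - (-3)/((s + v) - 2) = 7 - (-3)/(-2 + s + v) = 7 + 3/(-2 + s + v))
(1*(-17 + O(-5)))*G(4, 2) + u(196) = (1*(-17 - 5))*((-11 + 7*2 + 7*4)/(-2 + 2 + 4)) - 879/88 = (1*(-22))*((-11 + 14 + 28)/4) - 879/88 = -11*31/2 - 879/88 = -22*31/4 - 879/88 = -341/2 - 879/88 = -15883/88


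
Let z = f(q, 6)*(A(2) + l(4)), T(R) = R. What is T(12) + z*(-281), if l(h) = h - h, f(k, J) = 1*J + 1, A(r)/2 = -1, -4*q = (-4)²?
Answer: 3946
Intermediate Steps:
q = -4 (q = -¼*(-4)² = -¼*16 = -4)
A(r) = -2 (A(r) = 2*(-1) = -2)
f(k, J) = 1 + J (f(k, J) = J + 1 = 1 + J)
l(h) = 0
z = -14 (z = (1 + 6)*(-2 + 0) = 7*(-2) = -14)
T(12) + z*(-281) = 12 - 14*(-281) = 12 + 3934 = 3946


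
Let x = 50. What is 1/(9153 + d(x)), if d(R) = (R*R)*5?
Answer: 1/21653 ≈ 4.6183e-5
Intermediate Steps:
d(R) = 5*R² (d(R) = R²*5 = 5*R²)
1/(9153 + d(x)) = 1/(9153 + 5*50²) = 1/(9153 + 5*2500) = 1/(9153 + 12500) = 1/21653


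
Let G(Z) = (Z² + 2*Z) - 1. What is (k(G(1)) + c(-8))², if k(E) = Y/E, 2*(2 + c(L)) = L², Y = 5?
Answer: 4225/4 ≈ 1056.3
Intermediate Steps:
G(Z) = -1 + Z² + 2*Z
c(L) = -2 + L²/2
k(E) = 5/E
(k(G(1)) + c(-8))² = (5/(-1 + 1² + 2*1) + (-2 + (½)*(-8)²))² = (5/(-1 + 1 + 2) + (-2 + (½)*64))² = (5/2 + (-2 + 32))² = (5*(½) + 30)² = (5/2 + 30)² = (65/2)² = 4225/4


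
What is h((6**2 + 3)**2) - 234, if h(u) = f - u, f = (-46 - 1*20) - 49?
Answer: -1870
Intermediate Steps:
f = -115 (f = (-46 - 20) - 49 = -66 - 49 = -115)
h(u) = -115 - u
h((6**2 + 3)**2) - 234 = (-115 - (6**2 + 3)**2) - 234 = (-115 - (36 + 3)**2) - 234 = (-115 - 1*39**2) - 234 = (-115 - 1*1521) - 234 = (-115 - 1521) - 234 = -1636 - 234 = -1870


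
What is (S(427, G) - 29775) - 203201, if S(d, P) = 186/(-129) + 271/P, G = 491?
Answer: -4918841077/21113 ≈ -2.3298e+5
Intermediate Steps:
S(d, P) = -62/43 + 271/P (S(d, P) = 186*(-1/129) + 271/P = -62/43 + 271/P)
(S(427, G) - 29775) - 203201 = ((-62/43 + 271/491) - 29775) - 203201 = (-18789/21113 - 29775) - 203201 = -628658364/21113 - 203201 = -4918841077/21113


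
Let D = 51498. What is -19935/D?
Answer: -2215/5722 ≈ -0.38710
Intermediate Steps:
-19935/D = -19935/51498 = -19935*1/51498 = -2215/5722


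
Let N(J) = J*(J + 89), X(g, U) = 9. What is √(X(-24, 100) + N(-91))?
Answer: √191 ≈ 13.820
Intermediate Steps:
N(J) = J*(89 + J)
√(X(-24, 100) + N(-91)) = √(9 - 91*(89 - 91)) = √(9 - 91*(-2)) = √(9 + 182) = √191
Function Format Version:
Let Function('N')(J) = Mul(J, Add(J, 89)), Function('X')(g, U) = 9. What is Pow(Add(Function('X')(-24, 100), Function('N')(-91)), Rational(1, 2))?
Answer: Pow(191, Rational(1, 2)) ≈ 13.820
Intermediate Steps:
Function('N')(J) = Mul(J, Add(89, J))
Pow(Add(Function('X')(-24, 100), Function('N')(-91)), Rational(1, 2)) = Pow(Add(9, Mul(-91, Add(89, -91))), Rational(1, 2)) = Pow(Add(9, Mul(-91, -2)), Rational(1, 2)) = Pow(Add(9, 182), Rational(1, 2)) = Pow(191, Rational(1, 2))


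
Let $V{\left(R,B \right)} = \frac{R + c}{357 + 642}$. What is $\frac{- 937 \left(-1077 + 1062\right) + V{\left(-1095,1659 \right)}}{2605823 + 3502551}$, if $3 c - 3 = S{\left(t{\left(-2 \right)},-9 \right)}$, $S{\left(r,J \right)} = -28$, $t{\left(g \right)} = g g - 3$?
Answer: $\frac{42119525}{18306796878} \approx 0.0023008$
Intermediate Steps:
$t{\left(g \right)} = -3 + g^{2}$ ($t{\left(g \right)} = g^{2} - 3 = -3 + g^{2}$)
$c = - \frac{25}{3}$ ($c = 1 + \frac{1}{3} \left(-28\right) = 1 - \frac{28}{3} = - \frac{25}{3} \approx -8.3333$)
$V{\left(R,B \right)} = - \frac{25}{2997} + \frac{R}{999}$ ($V{\left(R,B \right)} = \frac{R - \frac{25}{3}}{357 + 642} = \frac{- \frac{25}{3} + R}{999} = \left(- \frac{25}{3} + R\right) \frac{1}{999} = - \frac{25}{2997} + \frac{R}{999}$)
$\frac{- 937 \left(-1077 + 1062\right) + V{\left(-1095,1659 \right)}}{2605823 + 3502551} = \frac{- 937 \left(-1077 + 1062\right) + \left(- \frac{25}{2997} + \frac{1}{999} \left(-1095\right)\right)}{2605823 + 3502551} = \frac{\left(-937\right) \left(-15\right) - \frac{3310}{2997}}{6108374} = \left(14055 - \frac{3310}{2997}\right) \frac{1}{6108374} = \frac{42119525}{2997} \cdot \frac{1}{6108374} = \frac{42119525}{18306796878}$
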